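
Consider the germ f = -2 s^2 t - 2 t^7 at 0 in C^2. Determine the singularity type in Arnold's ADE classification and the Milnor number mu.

Type D_{8}, Milnor number mu = 8.

The Hessian of f at 0 has rank 0. Corank 2; j^3 = -2*s^2*t has shape L^2 M (L != M), so D-series; mu = 8 gives D_8.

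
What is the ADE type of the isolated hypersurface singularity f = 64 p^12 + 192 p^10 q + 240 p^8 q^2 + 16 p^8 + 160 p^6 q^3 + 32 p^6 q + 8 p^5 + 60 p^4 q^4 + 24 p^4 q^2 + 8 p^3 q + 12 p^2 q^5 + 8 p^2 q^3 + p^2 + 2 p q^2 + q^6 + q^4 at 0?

The Hessian of f at 0 is [[2, 0], [0, 0]] with rank 1, so corank 1. A Groebner basis of the Jacobian ideal J(f) in C{p,q} is {p^3, p^2*q, p + q^2}; counting standard monomials gives mu = 5. Corank 1: A-series; mu = 5 gives A_5.

A_5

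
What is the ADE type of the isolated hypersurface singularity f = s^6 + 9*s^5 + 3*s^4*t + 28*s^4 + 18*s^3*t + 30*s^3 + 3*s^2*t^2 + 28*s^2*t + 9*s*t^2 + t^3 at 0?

The Hessian of f at 0 has rank 0. Corank 2; j^3 = (3*s + t)*(10*s^2 + 6*s*t + t^2) splits into three distinct lines over C (the quadratic factor has nonzero discriminant), so D_4.

D_4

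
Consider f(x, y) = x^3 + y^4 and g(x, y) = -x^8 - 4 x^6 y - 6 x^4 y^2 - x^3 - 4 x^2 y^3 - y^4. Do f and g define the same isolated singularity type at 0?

Yes.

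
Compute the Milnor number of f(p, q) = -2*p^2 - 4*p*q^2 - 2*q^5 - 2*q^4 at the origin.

4

The Hessian of f at 0 has rank 1. Corank 1: A-series; mu = 4 gives A_4.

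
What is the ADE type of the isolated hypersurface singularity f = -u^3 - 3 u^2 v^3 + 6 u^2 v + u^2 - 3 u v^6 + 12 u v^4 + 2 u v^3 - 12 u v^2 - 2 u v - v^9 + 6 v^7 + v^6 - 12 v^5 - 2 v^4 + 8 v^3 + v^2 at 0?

A_{2}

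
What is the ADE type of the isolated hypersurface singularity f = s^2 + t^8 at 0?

A_{7}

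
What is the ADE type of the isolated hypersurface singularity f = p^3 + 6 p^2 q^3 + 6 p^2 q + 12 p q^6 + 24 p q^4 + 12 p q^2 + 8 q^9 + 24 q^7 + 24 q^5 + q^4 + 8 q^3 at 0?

E6

The Hessian of f at 0 is [[0, 0], [0, 0]] with rank 0, so corank 2. A Groebner basis of the Jacobian ideal J(f) in C{p,q} is {q^3, p^2 + 4*p*q + 4*q^2}; counting standard monomials gives mu = 6. Corank 2; j^3 = (p + 2*q)^3 is a perfect cube, so E-series; the 4-jet and mu = 6 give E_6.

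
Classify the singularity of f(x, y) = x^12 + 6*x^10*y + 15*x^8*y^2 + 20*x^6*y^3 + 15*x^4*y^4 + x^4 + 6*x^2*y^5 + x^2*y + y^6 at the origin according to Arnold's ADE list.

D7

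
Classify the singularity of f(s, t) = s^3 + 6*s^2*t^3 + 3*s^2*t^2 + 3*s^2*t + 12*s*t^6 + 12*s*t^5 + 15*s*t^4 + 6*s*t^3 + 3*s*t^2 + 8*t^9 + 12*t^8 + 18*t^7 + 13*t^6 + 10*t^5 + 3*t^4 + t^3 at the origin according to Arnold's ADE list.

The Hessian of f at 0 is [[0, 0], [0, 0]] with rank 0, so corank 2. A Groebner basis of the Jacobian ideal J(f) in C{s,t} is {s^2/4 + s*t^3 + s*t^2/2 + s*t/2 + t^3/2 + t^2/4, t^4, s^3 + 3*s^2/2 + 3*s*t + t^3 + 3*t^2/2, s^2*t - s^2/2 + s*t^2 - s*t - t^2/2}; counting standard monomials gives mu = 8. Corank 2; j^3 = (s + t)^3 is a perfect cube, so E-series; the 5-jet and mu = 8 give E_8.

E_{8}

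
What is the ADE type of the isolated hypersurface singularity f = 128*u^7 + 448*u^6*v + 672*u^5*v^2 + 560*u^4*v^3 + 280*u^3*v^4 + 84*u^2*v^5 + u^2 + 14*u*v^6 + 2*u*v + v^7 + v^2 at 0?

The Hessian of f at 0 is [[2, 2], [2, 2]] with rank 1, so corank 1. A Groebner basis of the Jacobian ideal J(f) in C{u,v} is {v^6, u + v}; counting standard monomials gives mu = 6. Corank 1: A-series; mu = 6 gives A_6.

A_6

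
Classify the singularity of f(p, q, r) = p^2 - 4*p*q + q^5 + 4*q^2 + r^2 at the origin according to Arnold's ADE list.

A4

The Hessian of f at 0 is [[2, -4, 0], [-4, 8, 0], [0, 0, 2]] with rank 2, so corank 1. A Groebner basis of the Jacobian ideal J(f) in C{p,q,r} is {q^4, p - 2*q, r}; counting standard monomials gives mu = 4. Corank 1: A-series; mu = 4 gives A_4.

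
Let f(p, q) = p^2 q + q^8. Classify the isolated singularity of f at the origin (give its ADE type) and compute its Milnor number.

Type D9, Milnor number mu = 9.

The Hessian of f at 0 has rank 0. Corank 2; j^3 = p^2*q has shape L^2 M (L != M), so D-series; mu = 9 gives D_9.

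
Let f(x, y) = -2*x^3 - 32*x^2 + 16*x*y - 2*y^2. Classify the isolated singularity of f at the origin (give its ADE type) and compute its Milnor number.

Type A_2, Milnor number mu = 2.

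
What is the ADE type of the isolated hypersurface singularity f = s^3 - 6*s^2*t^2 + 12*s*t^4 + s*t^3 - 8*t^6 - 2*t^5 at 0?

The Hessian of f at 0 is [[0, 0], [0, 0]] with rank 0, so corank 2. A Groebner basis of the Jacobian ideal J(f) in C{s,t} is {-s^2/4 + t^4 - t^3/12, s^3, s^2*t + s^2/12 + t^3/36, -s^2/2 + s*t^2 - t^3/6}; counting standard monomials gives mu = 7. Corank 2; j^3 = s^3 is a perfect cube, so E-series; the 4-jet and mu = 7 give E_7.

E_7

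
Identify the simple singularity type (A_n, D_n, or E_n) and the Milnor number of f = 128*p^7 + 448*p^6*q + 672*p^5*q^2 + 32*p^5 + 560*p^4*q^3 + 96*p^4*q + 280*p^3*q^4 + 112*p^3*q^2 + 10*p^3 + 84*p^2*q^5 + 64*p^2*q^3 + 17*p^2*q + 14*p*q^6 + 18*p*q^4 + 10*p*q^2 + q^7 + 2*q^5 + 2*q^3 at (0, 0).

Type D_{4}, Milnor number mu = 4.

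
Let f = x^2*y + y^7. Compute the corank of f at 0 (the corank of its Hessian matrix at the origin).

The Hessian at 0 is [[0, 0], [0, 0]] of rank 0; hence corank 2.

2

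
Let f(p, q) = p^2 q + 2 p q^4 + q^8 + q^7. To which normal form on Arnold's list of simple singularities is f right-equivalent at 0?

The Hessian of f at 0 is [[0, 0], [0, 0]] with rank 0, so corank 2. A Groebner basis of the Jacobian ideal J(f) in C{p,q} is {p^2*q^2, 8*p^2*q + p^2 + p*q^3, p*q + q^4, p^3}; counting standard monomials gives mu = 9. Corank 2; j^3 = p^2*q has shape L^2 M (L != M), so D-series; mu = 9 gives D_9.

D9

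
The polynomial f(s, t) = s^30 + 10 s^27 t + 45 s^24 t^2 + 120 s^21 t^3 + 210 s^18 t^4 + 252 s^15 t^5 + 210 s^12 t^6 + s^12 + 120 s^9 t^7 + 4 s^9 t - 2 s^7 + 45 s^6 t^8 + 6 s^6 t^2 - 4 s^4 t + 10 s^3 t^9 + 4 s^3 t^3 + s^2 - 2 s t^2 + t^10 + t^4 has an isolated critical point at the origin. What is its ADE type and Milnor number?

The Hessian of f at 0 has rank 1. Corank 1: A-series; mu = 9 gives A_9.

Type A_{9}, Milnor number mu = 9.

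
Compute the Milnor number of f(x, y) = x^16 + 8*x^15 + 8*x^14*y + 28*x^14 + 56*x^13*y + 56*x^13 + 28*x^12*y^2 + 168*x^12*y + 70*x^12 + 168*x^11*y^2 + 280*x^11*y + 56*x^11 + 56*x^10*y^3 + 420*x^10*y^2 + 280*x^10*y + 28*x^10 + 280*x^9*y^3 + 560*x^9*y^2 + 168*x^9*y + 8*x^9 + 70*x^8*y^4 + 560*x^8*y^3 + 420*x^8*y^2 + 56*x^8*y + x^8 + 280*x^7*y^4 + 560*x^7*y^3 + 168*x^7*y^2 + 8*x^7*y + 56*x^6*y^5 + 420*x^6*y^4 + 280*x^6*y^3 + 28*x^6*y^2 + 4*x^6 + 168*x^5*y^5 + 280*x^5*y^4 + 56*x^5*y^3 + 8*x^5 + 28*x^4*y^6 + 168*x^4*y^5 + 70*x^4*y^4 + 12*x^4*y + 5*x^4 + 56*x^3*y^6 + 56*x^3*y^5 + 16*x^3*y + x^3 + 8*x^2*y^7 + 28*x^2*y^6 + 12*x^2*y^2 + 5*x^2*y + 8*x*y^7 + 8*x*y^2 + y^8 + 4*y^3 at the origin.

9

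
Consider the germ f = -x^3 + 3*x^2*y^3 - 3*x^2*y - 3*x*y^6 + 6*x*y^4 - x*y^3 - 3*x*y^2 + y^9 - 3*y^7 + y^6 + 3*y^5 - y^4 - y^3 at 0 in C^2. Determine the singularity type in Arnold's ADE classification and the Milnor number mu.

Type E_7, Milnor number mu = 7.

The Hessian of f at 0 has rank 0. Corank 2; j^3 = -(x + y)^3 is a perfect cube, so E-series; the 4-jet and mu = 7 give E_7.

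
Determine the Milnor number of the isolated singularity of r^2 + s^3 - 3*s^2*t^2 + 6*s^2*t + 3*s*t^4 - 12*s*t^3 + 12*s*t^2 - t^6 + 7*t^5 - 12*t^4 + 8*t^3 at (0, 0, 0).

The Hessian of f at 0 is [[0, 0, 0], [0, 0, 0], [0, 0, 2]] with rank 1, so corank 2. A Groebner basis of the Jacobian ideal J(f) in C{s,t,r} is {t^4, s^3 + 6*s^2*t + 6*s^2 + 24*s*t - 16*t^3 + 24*t^2, -s^2/2 + s*t^2 - 2*s*t + 2*t^3 - 2*t^2, r}; counting standard monomials gives mu = 8. Corank 2; j^3 = (s + 2*t)^3 is a perfect cube, so E-series; the 5-jet and mu = 8 give E_8.

8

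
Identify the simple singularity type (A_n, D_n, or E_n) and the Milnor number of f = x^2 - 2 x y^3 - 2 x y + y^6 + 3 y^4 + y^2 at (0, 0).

The Hessian of f at 0 is [[2, -2], [-2, 2]] with rank 1, so corank 1. A Groebner basis of the Jacobian ideal J(f) in C{x,y} is {y^3, x - y}; counting standard monomials gives mu = 3. Corank 1: A-series; mu = 3 gives A_3.

Type A3, Milnor number mu = 3.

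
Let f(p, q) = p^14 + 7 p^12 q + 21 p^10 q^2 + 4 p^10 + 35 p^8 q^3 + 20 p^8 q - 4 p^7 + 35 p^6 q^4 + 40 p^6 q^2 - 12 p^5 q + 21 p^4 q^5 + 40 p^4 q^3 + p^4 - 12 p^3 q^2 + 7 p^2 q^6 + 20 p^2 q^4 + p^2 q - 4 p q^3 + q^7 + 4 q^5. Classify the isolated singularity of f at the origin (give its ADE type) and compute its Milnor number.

The Hessian of f at 0 has rank 0. Corank 2; j^3 = p^2*q has shape L^2 M (L != M), so D-series; mu = 8 gives D_8.

Type D_{8}, Milnor number mu = 8.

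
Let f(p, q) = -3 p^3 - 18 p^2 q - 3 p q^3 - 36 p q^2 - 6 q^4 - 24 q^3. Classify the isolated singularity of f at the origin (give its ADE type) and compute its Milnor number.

Type E_{7}, Milnor number mu = 7.

The Hessian of f at 0 is [[0, 0], [0, 0]] with rank 0, so corank 2. A Groebner basis of the Jacobian ideal J(f) in C{p,q} is {p^3 + 6*p^2*q + 48*p^2 + 192*p*q + 192*q^2, -6*p^2 + p*q^2 - 24*p*q - 24*q^2, 3*p^2 + 12*p*q + q^3 + 12*q^2}; counting standard monomials gives mu = 7. Corank 2; j^3 = -3*(p + 2*q)^3 is a perfect cube, so E-series; the 4-jet and mu = 7 give E_7.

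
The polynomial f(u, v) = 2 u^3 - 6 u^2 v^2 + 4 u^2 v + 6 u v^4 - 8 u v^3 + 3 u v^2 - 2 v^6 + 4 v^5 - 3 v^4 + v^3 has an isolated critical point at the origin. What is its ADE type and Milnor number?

Type D_4, Milnor number mu = 4.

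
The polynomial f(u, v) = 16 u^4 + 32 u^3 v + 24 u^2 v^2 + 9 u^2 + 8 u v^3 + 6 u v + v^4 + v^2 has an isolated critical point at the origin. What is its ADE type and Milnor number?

The Hessian of f at 0 has rank 1. Corank 1: A-series; mu = 3 gives A_3.

Type A_{3}, Milnor number mu = 3.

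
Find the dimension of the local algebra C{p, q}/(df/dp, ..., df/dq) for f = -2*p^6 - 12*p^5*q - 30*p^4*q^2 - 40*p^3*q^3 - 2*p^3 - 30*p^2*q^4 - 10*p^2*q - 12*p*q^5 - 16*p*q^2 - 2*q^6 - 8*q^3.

7

The Hessian of f at 0 has rank 0. Corank 2; j^3 = -2*(p + q)*(p + 2*q)^2 has shape L^2 M (L != M), so D-series; mu = 7 gives D_7.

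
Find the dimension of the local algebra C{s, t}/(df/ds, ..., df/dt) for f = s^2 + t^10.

The Hessian of f at 0 has rank 1. Corank 1: A-series; mu = 9 gives A_9.

9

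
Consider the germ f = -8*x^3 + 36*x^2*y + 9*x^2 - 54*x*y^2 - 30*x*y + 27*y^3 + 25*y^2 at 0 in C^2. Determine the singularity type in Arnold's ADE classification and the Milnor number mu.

Type A_2, Milnor number mu = 2.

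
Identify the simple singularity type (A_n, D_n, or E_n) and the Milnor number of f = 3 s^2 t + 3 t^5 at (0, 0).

Type D_{6}, Milnor number mu = 6.

The Hessian of f at 0 has rank 0. Corank 2; j^3 = 3*s^2*t has shape L^2 M (L != M), so D-series; mu = 6 gives D_6.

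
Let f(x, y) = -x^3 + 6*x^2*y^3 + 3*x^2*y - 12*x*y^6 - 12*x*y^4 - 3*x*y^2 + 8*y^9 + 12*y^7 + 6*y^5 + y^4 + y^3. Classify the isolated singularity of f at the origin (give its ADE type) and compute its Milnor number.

Type E_6, Milnor number mu = 6.

The Hessian of f at 0 has rank 0. Corank 2; j^3 = -(x - y)^3 is a perfect cube, so E-series; the 4-jet and mu = 6 give E_6.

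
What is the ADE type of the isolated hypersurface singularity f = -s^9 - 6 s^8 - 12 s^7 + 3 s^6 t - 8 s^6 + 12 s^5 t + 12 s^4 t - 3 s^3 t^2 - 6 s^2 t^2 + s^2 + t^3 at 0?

A_2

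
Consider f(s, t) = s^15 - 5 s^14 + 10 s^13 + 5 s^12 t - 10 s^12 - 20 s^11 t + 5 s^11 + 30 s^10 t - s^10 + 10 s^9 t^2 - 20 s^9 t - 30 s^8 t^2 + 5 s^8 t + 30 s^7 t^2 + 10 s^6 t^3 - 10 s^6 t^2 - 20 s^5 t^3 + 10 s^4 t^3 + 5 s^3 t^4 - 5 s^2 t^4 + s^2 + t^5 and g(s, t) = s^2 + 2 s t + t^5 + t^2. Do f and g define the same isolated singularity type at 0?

Yes.

The Hessian of f at 0 has rank 1. Corank 1: A-series; mu = 4 gives A_4. The Hessian of g at 0 has rank 1. Corank 1: A-series; mu = 4 gives A_4. Both have type A_4, hence right-equivalent.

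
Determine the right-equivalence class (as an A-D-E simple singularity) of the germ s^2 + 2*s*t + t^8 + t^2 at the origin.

The Hessian of f at 0 has rank 1. Corank 1: A-series; mu = 7 gives A_7.

A7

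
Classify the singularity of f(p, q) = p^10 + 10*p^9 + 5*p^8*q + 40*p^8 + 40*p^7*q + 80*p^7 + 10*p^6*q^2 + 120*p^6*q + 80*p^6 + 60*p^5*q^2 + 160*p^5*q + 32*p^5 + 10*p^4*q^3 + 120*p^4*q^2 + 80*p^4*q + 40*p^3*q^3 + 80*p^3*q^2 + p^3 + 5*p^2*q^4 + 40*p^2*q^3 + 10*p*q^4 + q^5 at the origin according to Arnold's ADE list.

E_8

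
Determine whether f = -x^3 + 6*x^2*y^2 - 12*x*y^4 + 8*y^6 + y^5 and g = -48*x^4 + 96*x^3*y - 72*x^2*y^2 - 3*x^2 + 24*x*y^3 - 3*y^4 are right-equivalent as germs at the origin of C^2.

No.

The Hessian of f at 0 has rank 0. Corank 2; j^3 = -x^3 is a perfect cube, so E-series; the 5-jet and mu = 8 give E_8. The Hessian of g at 0 has rank 1. Corank 1: A-series; mu = 3 gives A_3. f is E_8 but g is A_3, hence not right-equivalent.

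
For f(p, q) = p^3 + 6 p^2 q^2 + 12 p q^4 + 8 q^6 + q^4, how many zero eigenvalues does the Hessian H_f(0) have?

2

Hessian at 0 has rank 0.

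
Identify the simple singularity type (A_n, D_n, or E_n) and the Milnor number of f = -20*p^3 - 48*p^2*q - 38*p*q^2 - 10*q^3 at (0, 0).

The Hessian of f at 0 is [[0, 0], [0, 0]] with rank 0, so corank 2. A Groebner basis of the Jacobian ideal J(f) in C{p,q} is {q^3, p^2 - q^2/6, p*q + q^2/2}; counting standard monomials gives mu = 4. Corank 2; j^3 = -2*(p + q)*(10*p^2 + 14*p*q + 5*q^2) splits into three distinct lines over C (the quadratic factor has nonzero discriminant), so D_4.

Type D4, Milnor number mu = 4.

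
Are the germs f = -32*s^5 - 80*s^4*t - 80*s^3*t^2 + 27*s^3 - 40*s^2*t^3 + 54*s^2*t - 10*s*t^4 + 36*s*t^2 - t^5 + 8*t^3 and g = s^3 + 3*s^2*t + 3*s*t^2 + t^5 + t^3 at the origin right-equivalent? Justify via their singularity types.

Yes.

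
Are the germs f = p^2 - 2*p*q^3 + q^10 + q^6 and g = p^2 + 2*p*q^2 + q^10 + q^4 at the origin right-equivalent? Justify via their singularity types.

Yes.

The Hessian of f at 0 is [[2, 0], [0, 0]] with rank 1, so corank 1. A Groebner basis of the Jacobian ideal J(f) in C{p,q} is {p^3, -p + q^3}; counting standard monomials gives mu = 9. Corank 1: A-series; mu = 9 gives A_9. The Hessian of g at 0 is [[2, 0], [0, 0]] with rank 1, so corank 1. A Groebner basis of the Jacobian ideal J(g) in C{p,q} is {p^5, p^4*q, p + q^2}; counting standard monomials gives mu = 9. Corank 1: A-series; mu = 9 gives A_9. Both have type A_9, hence right-equivalent.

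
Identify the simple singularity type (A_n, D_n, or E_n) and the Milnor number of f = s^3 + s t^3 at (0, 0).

Type E7, Milnor number mu = 7.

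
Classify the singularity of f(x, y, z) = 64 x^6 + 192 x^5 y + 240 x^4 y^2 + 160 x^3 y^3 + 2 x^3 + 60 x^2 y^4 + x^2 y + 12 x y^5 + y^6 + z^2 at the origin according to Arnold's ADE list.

D7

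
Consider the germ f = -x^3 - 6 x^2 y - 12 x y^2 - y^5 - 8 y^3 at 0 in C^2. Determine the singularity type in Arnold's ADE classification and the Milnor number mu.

The Hessian of f at 0 has rank 0. Corank 2; j^3 = -(x + 2*y)^3 is a perfect cube, so E-series; the 5-jet and mu = 8 give E_8.

Type E_{8}, Milnor number mu = 8.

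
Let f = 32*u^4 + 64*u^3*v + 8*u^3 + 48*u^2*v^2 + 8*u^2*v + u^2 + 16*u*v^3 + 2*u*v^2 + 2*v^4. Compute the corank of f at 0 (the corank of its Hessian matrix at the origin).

1

The Hessian at 0 is [[2, 0], [0, 0]] of rank 1; hence corank 1.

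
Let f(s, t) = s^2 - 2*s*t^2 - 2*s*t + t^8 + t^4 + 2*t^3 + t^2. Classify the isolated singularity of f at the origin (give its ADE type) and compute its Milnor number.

The Hessian of f at 0 is [[2, -2], [-2, 2]] with rank 1, so corank 1. A Groebner basis of the Jacobian ideal J(f) in C{s,t} is {s^4 - 6*s^3 + 14*s^2*t - 11*s^2 + 14*s*t - 3*s + 3*t, s^3*t - 3*s^3 + 6*s^2*t - 4*s^2 + 5*s*t - s + t, -s + t^2 + t}; counting standard monomials gives mu = 7. Corank 1: A-series; mu = 7 gives A_7.

Type A7, Milnor number mu = 7.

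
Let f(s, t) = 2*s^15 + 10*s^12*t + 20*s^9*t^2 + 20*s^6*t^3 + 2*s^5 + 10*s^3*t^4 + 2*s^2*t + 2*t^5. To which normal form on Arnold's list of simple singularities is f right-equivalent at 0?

D6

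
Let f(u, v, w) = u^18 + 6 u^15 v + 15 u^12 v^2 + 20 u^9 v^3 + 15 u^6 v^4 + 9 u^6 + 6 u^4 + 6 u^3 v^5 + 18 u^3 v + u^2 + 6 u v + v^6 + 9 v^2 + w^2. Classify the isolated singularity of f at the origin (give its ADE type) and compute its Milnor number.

The Hessian of f at 0 has rank 2. Corank 1: A-series; mu = 5 gives A_5.

Type A_5, Milnor number mu = 5.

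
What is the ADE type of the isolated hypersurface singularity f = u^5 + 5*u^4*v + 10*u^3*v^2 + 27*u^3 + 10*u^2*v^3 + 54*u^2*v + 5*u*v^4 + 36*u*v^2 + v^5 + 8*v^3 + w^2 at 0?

E_{8}

The Hessian of f at 0 has rank 1. Corank 2; j^3 = (3*u + 2*v)^3 is a perfect cube, so E-series; the 5-jet and mu = 8 give E_8.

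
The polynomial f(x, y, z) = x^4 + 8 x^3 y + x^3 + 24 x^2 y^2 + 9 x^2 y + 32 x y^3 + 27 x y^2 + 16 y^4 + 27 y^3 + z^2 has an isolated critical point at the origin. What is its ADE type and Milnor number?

Type E6, Milnor number mu = 6.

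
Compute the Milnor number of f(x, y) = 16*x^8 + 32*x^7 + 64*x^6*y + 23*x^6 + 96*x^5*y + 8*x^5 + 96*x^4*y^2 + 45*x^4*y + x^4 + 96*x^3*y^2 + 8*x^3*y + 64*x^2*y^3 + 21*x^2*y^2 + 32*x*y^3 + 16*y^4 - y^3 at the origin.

The Hessian of f at 0 has rank 0. Corank 2; j^3 = -y^3 is a perfect cube, so E-series; the 4-jet and mu = 6 give E_6.

6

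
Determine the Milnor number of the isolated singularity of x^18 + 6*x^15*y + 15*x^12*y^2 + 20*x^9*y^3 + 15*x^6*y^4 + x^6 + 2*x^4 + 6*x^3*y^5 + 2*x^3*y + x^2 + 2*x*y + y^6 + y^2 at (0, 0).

5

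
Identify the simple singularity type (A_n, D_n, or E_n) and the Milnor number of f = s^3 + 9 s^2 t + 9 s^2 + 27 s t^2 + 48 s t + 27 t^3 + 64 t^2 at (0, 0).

The Hessian of f at 0 is [[18, 48], [48, 128]] with rank 1, so corank 1. A Groebner basis of the Jacobian ideal J(f) in C{s,t} is {t^2, s + 8*t/3}; counting standard monomials gives mu = 2. Corank 1: A-series; mu = 2 gives A_2.

Type A2, Milnor number mu = 2.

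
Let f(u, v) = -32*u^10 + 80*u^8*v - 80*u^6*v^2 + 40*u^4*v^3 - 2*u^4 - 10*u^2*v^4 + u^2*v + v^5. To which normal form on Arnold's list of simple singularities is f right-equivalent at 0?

D6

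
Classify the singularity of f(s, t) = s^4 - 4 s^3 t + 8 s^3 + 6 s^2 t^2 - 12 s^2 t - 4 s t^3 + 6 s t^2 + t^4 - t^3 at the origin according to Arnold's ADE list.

E_6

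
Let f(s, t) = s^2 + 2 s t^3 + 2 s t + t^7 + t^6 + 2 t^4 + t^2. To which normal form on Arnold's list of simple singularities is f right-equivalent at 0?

The Hessian of f at 0 has rank 1. Corank 1: A-series; mu = 6 gives A_6.

A_6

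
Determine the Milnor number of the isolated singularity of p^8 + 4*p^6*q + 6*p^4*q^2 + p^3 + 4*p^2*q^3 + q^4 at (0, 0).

6

The Hessian of f at 0 is [[0, 0], [0, 0]] with rank 0, so corank 2. A Groebner basis of the Jacobian ideal J(f) in C{p,q} is {q^3, p^2}; counting standard monomials gives mu = 6. Corank 2; j^3 = p^3 is a perfect cube, so E-series; the 4-jet and mu = 6 give E_6.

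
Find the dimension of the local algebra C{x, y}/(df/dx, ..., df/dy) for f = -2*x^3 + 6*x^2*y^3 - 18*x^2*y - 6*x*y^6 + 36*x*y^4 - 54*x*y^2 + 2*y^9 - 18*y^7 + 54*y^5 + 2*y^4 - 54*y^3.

6

The Hessian of f at 0 is [[0, 0], [0, 0]] with rank 0, so corank 2. A Groebner basis of the Jacobian ideal J(f) in C{x,y} is {y^3, x^2 + 6*x*y + 9*y^2}; counting standard monomials gives mu = 6. Corank 2; j^3 = -2*(x + 3*y)^3 is a perfect cube, so E-series; the 4-jet and mu = 6 give E_6.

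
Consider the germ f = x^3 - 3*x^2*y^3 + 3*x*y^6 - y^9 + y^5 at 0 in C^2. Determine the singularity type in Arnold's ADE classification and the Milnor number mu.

Type E8, Milnor number mu = 8.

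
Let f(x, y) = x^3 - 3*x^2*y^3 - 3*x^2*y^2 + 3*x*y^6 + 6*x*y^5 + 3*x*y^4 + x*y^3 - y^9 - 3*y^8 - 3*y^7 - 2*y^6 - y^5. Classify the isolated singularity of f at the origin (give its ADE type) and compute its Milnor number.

Type E7, Milnor number mu = 7.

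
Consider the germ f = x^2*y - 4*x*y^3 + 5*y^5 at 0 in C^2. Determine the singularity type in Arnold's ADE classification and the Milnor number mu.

The Hessian of f at 0 is [[0, 0], [0, 0]] with rank 0, so corank 2. A Groebner basis of the Jacobian ideal J(f) in C{x,y} is {x^3, x^2*y, 2*x^2 + x*y^2, -x*y/2 + y^3}; counting standard monomials gives mu = 6. Corank 2; j^3 = x^2*y has shape L^2 M (L != M), so D-series; mu = 6 gives D_6.

Type D_6, Milnor number mu = 6.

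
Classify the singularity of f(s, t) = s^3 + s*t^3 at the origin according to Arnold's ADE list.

The Hessian of f at 0 has rank 0. Corank 2; j^3 = s^3 is a perfect cube, so E-series; the 4-jet and mu = 7 give E_7.

E_7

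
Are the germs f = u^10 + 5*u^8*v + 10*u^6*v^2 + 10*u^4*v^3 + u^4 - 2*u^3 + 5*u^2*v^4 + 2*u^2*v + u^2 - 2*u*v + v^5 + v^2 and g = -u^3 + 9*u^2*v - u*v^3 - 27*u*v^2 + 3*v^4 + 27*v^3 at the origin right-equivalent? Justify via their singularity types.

No.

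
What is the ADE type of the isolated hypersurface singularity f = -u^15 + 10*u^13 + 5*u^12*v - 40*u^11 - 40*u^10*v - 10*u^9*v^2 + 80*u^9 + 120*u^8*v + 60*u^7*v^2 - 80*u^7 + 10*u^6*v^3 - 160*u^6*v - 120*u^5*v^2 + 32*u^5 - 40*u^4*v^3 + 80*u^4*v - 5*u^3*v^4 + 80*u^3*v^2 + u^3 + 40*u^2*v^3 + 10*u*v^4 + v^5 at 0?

E_{8}

The Hessian of f at 0 is [[0, 0], [0, 0]] with rank 0, so corank 2. A Groebner basis of the Jacobian ideal J(f) in C{u,v} is {v^5, u*v^3 + v^4/8, u^2}; counting standard monomials gives mu = 8. Corank 2; j^3 = u^3 is a perfect cube, so E-series; the 5-jet and mu = 8 give E_8.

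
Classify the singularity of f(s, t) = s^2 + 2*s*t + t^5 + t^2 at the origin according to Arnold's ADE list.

The Hessian of f at 0 has rank 1. Corank 1: A-series; mu = 4 gives A_4.

A_{4}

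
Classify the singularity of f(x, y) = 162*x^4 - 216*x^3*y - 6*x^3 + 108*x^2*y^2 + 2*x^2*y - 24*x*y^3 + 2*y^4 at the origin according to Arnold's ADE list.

D5

The Hessian of f at 0 has rank 0. Corank 2; j^3 = -2*x^2*(3*x - y) has shape L^2 M (L != M), so D-series; mu = 5 gives D_5.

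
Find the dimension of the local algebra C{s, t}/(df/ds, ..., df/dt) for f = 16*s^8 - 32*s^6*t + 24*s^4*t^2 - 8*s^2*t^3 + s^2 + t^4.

3

The Hessian of f at 0 is [[2, 0], [0, 0]] with rank 1, so corank 1. A Groebner basis of the Jacobian ideal J(f) in C{s,t} is {t^3, s}; counting standard monomials gives mu = 3. Corank 1: A-series; mu = 3 gives A_3.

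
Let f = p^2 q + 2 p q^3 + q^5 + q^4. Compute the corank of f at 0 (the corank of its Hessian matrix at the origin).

2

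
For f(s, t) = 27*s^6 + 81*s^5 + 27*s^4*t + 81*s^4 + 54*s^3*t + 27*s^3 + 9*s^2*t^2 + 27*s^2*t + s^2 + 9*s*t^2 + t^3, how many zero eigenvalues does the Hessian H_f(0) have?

The Hessian at 0 is [[2, 0], [0, 0]] of rank 1; hence corank 1.

1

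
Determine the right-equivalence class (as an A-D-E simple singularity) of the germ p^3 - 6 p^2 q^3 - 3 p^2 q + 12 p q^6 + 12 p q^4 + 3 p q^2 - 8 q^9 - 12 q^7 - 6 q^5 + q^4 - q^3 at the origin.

E_6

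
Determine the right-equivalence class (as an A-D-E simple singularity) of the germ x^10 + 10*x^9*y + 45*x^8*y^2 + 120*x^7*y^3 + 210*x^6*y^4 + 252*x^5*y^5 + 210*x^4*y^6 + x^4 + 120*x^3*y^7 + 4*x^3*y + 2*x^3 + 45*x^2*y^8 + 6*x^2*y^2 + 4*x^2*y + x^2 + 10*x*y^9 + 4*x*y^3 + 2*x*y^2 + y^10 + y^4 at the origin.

A9

The Hessian of f at 0 is [[2, 0], [0, 0]] with rank 1, so corank 1. A Groebner basis of the Jacobian ideal J(f) in C{x,y} is {x*y^4 - 20*x*y^3 - 39*x*y^2 - 20*x*y - 3*x - 14*y^4 - 14*y^3 - 3*y^2, 30*x*y^3 + 54*x*y^2 + 27*x*y + 4*x + y^5 + 20*y^4 + 19*y^3 + 4*y^2, x^2 + 2*x*y + x + y^2}; counting standard monomials gives mu = 9. Corank 1: A-series; mu = 9 gives A_9.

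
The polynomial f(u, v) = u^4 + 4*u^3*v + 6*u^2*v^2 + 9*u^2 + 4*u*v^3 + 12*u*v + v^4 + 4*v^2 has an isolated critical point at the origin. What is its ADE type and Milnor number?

Type A_{3}, Milnor number mu = 3.

The Hessian of f at 0 has rank 1. Corank 1: A-series; mu = 3 gives A_3.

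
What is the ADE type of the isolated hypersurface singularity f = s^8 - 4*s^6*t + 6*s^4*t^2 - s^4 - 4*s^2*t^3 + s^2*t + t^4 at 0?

D_{5}

The Hessian of f at 0 is [[0, 0], [0, 0]] with rank 0, so corank 2. A Groebner basis of the Jacobian ideal J(f) in C{s,t} is {s^3, s^2/4 + t^3, s*t}; counting standard monomials gives mu = 5. Corank 2; j^3 = s^2*t has shape L^2 M (L != M), so D-series; mu = 5 gives D_5.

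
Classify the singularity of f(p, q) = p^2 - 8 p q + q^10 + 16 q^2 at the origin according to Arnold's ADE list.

The Hessian of f at 0 has rank 1. Corank 1: A-series; mu = 9 gives A_9.

A_9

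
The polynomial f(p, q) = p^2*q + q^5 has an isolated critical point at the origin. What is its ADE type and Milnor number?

The Hessian of f at 0 is [[0, 0], [0, 0]] with rank 0, so corank 2. A Groebner basis of the Jacobian ideal J(f) in C{p,q} is {p^2/5 + q^4, p^3, p*q}; counting standard monomials gives mu = 6. Corank 2; j^3 = p^2*q has shape L^2 M (L != M), so D-series; mu = 6 gives D_6.

Type D_6, Milnor number mu = 6.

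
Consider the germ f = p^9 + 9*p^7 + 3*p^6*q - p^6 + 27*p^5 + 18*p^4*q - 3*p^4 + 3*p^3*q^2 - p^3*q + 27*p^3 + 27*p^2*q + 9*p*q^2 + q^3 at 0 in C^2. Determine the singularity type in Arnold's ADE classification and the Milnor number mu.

The Hessian of f at 0 is [[0, 0], [0, 0]] with rank 0, so corank 2. A Groebner basis of the Jacobian ideal J(f) in C{p,q} is {19683*p^2 + 13122*p*q + q^4 + 27*q^3 + 2187*q^2, p^3 - 27*p^2 - 18*p*q - 3*q^2, p^2*q + 81*p^2 + 54*p*q + 9*q^2, -162*p^2 + p*q^2 - 108*p*q + q^3/9 - 18*q^2}; counting standard monomials gives mu = 7. Corank 2; j^3 = (3*p + q)^3 is a perfect cube, so E-series; the 4-jet and mu = 7 give E_7.

Type E_7, Milnor number mu = 7.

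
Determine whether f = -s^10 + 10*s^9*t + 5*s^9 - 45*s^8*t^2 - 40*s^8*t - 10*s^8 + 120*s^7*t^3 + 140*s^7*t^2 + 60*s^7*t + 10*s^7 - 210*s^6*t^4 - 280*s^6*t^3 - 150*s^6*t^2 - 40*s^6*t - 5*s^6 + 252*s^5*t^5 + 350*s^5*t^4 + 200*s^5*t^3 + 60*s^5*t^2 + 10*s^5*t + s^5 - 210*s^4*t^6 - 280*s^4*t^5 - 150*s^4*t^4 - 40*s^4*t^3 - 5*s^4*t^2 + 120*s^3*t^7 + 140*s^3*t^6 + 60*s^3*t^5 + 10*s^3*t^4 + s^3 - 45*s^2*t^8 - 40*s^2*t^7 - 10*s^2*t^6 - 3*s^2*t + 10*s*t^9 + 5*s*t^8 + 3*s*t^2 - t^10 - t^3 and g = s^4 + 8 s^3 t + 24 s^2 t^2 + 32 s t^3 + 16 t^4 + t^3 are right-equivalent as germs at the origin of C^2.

No.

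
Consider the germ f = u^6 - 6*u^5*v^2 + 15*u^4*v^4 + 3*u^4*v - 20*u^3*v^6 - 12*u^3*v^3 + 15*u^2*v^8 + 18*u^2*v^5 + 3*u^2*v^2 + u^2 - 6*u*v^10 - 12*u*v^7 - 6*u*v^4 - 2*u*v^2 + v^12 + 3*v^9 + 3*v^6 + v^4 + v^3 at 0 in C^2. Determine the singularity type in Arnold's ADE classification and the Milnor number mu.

Type A2, Milnor number mu = 2.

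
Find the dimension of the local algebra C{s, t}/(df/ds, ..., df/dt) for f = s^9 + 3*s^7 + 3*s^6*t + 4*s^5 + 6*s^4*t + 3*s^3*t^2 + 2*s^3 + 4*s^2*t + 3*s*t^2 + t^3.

4

The Hessian of f at 0 is [[0, 0], [0, 0]] with rank 0, so corank 2. A Groebner basis of the Jacobian ideal J(f) in C{s,t} is {t^3, s^2 - 3*t^2/2, s*t + 3*t^2/2}; counting standard monomials gives mu = 4. Corank 2; j^3 = (s + t)*(2*s^2 + 2*s*t + t^2) splits into three distinct lines over C (the quadratic factor has nonzero discriminant), so D_4.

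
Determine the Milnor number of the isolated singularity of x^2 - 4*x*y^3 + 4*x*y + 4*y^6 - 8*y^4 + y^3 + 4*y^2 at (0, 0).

2

The Hessian of f at 0 is [[2, 4], [4, 8]] with rank 1, so corank 1. A Groebner basis of the Jacobian ideal J(f) in C{x,y} is {y^2, x + 2*y}; counting standard monomials gives mu = 2. Corank 1: A-series; mu = 2 gives A_2.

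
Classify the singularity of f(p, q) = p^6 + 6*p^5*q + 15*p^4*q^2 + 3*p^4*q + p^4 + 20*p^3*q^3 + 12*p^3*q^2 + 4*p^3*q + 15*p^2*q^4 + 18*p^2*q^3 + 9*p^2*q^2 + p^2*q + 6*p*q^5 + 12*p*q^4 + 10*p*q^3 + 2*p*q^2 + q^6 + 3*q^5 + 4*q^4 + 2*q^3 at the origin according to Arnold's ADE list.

The Hessian of f at 0 is [[0, 0], [0, 0]] with rank 0, so corank 2. A Groebner basis of the Jacobian ideal J(f) in C{p,q} is {q^3, p^2 + 2*q^2, p*q + q^2}; counting standard monomials gives mu = 4. Corank 2; j^3 = q*(p^2 + 2*p*q + 2*q^2) splits into three distinct lines over C (the quadratic factor has nonzero discriminant), so D_4.

D4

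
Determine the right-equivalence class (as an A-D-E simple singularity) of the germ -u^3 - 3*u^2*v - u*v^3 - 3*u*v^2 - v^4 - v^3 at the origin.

E_7

The Hessian of f at 0 has rank 0. Corank 2; j^3 = -(u + v)^3 is a perfect cube, so E-series; the 4-jet and mu = 7 give E_7.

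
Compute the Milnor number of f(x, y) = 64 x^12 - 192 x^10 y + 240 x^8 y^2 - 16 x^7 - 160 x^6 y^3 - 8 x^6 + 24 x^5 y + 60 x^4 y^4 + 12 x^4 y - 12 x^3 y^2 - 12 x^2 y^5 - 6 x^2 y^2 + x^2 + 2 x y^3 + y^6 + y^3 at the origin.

2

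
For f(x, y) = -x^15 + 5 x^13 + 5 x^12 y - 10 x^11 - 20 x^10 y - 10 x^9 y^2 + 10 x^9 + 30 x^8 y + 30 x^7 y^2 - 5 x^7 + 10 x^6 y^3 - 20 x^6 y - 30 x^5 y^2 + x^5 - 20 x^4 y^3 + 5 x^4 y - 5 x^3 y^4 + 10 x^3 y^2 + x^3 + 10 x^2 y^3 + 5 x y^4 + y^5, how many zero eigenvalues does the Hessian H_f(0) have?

2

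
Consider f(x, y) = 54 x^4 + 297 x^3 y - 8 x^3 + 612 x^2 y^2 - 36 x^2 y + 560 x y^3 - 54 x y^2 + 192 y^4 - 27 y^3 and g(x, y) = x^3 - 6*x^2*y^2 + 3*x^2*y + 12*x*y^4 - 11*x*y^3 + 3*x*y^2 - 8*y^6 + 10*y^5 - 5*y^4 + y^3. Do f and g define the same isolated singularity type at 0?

The Hessian of f at 0 is [[0, 0], [0, 0]] with rank 0, so corank 2. A Groebner basis of the Jacobian ideal J(f) in C{x,y} is {256*x^2/3 + 256*x*y + y^4 + 8*y^3/9 + 192*y^2, x^3 - 68*x^2 - 204*x*y + 8*y^3/3 - 153*y^2, x^2*y + 280*x^2/9 + 280*x*y/3 - 52*y^3/27 + 70*y^2, -32*x^2/3 + x*y^2 - 32*x*y + 25*y^3/18 - 24*y^2}; counting standard monomials gives mu = 7. Corank 2; j^3 = -(2*x + 3*y)^3 is a perfect cube, so E-series; the 4-jet and mu = 7 give E_7. The Hessian of g at 0 is [[0, 0], [0, 0]] with rank 0, so corank 2. A Groebner basis of the Jacobian ideal J(g) in C{x,y} is {-x^2/4 - x*y/2 + y^4 - y^3/12 - y^2/4, x^3 - 7*x^2/4 - 7*x*y/2 + 5*y^3/12 - 7*y^2/4, x^2*y + 13*x^2/12 + 13*x*y/6 - 23*y^3/36 + 13*y^2/12, -x^2/2 + x*y^2 - x*y + 5*y^3/6 - y^2/2}; counting standard monomials gives mu = 7. Corank 2; j^3 = (x + y)^3 is a perfect cube, so E-series; the 4-jet and mu = 7 give E_7. Both have type E_7, hence right-equivalent.

Yes.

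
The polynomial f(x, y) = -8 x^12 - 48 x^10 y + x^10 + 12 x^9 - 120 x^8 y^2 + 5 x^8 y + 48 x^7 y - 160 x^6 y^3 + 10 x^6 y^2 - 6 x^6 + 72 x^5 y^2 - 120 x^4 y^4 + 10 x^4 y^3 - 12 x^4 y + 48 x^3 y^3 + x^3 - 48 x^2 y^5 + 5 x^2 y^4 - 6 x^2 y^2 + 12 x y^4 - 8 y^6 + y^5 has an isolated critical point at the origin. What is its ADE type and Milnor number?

Type E_8, Milnor number mu = 8.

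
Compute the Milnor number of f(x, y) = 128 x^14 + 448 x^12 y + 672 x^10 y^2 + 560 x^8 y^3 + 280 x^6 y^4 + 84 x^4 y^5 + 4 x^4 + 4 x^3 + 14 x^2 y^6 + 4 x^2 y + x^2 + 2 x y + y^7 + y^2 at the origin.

6

The Hessian of f at 0 has rank 1. Corank 1: A-series; mu = 6 gives A_6.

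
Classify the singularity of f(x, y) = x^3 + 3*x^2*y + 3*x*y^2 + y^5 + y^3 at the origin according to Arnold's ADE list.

E_{8}

The Hessian of f at 0 has rank 0. Corank 2; j^3 = (x + y)^3 is a perfect cube, so E-series; the 5-jet and mu = 8 give E_8.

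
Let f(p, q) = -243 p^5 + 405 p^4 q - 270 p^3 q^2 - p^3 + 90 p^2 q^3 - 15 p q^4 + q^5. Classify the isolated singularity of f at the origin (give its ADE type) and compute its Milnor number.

The Hessian of f at 0 has rank 0. Corank 2; j^3 = -p^3 is a perfect cube, so E-series; the 5-jet and mu = 8 give E_8.

Type E8, Milnor number mu = 8.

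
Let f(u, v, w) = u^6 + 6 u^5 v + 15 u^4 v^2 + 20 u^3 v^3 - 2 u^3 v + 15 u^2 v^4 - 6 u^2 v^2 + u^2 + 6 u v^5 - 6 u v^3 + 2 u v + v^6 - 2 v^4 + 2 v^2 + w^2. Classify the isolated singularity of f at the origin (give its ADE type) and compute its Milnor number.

Type A1, Milnor number mu = 1.

The Hessian of f at 0 is [[2, 2, 0], [2, 4, 0], [0, 0, 2]] with rank 3, so corank 0. A Groebner basis of the Jacobian ideal J(f) in C{u,v,w} is {u, v, w}; counting standard monomials gives mu = 1. Corank 0: nondegenerate Morse point, so A_1.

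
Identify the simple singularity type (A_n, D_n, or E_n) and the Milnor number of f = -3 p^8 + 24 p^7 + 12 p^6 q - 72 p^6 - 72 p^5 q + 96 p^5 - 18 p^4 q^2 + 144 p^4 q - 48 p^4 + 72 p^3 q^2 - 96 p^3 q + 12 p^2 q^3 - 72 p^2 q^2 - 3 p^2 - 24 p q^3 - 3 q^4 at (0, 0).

Type A3, Milnor number mu = 3.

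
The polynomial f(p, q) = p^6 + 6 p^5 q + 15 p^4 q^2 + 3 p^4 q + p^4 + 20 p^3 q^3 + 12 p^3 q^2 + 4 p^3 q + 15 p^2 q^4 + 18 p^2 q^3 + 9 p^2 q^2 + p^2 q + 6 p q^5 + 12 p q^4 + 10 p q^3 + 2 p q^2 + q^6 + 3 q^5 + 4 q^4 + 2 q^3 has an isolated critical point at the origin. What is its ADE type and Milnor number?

The Hessian of f at 0 is [[0, 0], [0, 0]] with rank 0, so corank 2. A Groebner basis of the Jacobian ideal J(f) in C{p,q} is {q^3, p^2 + 2*q^2, p*q + q^2}; counting standard monomials gives mu = 4. Corank 2; j^3 = q*(p^2 + 2*p*q + 2*q^2) splits into three distinct lines over C (the quadratic factor has nonzero discriminant), so D_4.

Type D_4, Milnor number mu = 4.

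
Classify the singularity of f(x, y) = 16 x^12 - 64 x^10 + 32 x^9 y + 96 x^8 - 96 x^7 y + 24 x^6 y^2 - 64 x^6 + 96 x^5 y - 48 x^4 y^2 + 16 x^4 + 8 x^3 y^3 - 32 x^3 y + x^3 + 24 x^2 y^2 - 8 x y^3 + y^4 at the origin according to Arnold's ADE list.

E_6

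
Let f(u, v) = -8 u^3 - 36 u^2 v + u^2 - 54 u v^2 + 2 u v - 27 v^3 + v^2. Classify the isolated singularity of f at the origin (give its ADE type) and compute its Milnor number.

Type A_{2}, Milnor number mu = 2.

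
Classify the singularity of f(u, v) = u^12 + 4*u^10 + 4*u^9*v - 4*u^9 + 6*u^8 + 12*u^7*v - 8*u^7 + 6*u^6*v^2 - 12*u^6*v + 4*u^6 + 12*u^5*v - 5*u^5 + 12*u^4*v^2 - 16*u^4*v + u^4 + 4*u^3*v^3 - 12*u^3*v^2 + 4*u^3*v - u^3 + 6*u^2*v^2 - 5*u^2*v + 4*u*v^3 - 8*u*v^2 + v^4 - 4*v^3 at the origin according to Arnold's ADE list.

The Hessian of f at 0 has rank 0. Corank 2; j^3 = -(u + v)*(u + 2*v)^2 has shape L^2 M (L != M), so D-series; mu = 5 gives D_5.

D_{5}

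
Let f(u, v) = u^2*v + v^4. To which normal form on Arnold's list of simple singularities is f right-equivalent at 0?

D_{5}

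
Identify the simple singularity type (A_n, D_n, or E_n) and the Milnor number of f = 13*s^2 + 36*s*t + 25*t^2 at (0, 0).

The Hessian of f at 0 is [[26, 36], [36, 50]] with rank 2, so corank 0. A Groebner basis of the Jacobian ideal J(f) in C{s,t} is {s, t}; counting standard monomials gives mu = 1. Corank 0: nondegenerate Morse point, so A_1.

Type A1, Milnor number mu = 1.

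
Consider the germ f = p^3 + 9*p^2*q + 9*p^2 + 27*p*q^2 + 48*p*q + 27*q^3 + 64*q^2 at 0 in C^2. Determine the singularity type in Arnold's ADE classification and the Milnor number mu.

Type A_{2}, Milnor number mu = 2.

The Hessian of f at 0 has rank 1. Corank 1: A-series; mu = 2 gives A_2.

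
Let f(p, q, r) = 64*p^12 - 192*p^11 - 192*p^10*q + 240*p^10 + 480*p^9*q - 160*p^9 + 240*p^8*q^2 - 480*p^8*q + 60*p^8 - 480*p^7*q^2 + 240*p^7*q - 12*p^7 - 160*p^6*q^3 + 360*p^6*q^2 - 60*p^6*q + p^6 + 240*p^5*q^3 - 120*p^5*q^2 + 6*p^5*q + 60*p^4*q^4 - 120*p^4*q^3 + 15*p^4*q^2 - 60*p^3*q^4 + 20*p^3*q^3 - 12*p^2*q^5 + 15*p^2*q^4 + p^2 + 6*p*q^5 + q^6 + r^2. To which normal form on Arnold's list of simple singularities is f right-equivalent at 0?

A5

The Hessian of f at 0 has rank 2. Corank 1: A-series; mu = 5 gives A_5.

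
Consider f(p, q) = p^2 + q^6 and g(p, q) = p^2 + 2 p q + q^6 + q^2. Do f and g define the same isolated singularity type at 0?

The Hessian of f at 0 is [[2, 0], [0, 0]] with rank 1, so corank 1. A Groebner basis of the Jacobian ideal J(f) in C{p,q} is {q^5, p}; counting standard monomials gives mu = 5. Corank 1: A-series; mu = 5 gives A_5. The Hessian of g at 0 is [[2, 2], [2, 2]] with rank 1, so corank 1. A Groebner basis of the Jacobian ideal J(g) in C{p,q} is {q^5, p + q}; counting standard monomials gives mu = 5. Corank 1: A-series; mu = 5 gives A_5. Both have type A_5, hence right-equivalent.

Yes.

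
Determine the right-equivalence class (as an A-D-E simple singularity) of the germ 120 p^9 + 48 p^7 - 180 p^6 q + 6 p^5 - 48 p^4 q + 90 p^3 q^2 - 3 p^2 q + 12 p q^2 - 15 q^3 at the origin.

D4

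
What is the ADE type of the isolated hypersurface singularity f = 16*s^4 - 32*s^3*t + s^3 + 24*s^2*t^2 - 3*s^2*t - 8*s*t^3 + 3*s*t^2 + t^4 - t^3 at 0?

The Hessian of f at 0 has rank 0. Corank 2; j^3 = (s - t)^3 is a perfect cube, so E-series; the 4-jet and mu = 6 give E_6.

E_6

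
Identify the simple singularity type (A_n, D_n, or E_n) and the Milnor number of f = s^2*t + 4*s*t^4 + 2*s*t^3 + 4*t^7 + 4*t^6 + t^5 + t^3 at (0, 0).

Type D_{4}, Milnor number mu = 4.

The Hessian of f at 0 is [[0, 0], [0, 0]] with rank 0, so corank 2. A Groebner basis of the Jacobian ideal J(f) in C{s,t} is {t^3, s^2 + 3*t^2, s*t}; counting standard monomials gives mu = 4. Corank 2; j^3 = t*(s^2 + t^2) splits into three distinct lines over C (the quadratic factor has nonzero discriminant), so D_4.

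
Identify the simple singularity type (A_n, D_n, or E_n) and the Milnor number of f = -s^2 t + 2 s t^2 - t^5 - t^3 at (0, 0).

Type D6, Milnor number mu = 6.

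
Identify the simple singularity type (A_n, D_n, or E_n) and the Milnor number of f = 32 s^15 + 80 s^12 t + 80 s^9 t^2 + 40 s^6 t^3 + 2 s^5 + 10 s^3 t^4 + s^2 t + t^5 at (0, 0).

Type D_{6}, Milnor number mu = 6.

The Hessian of f at 0 is [[0, 0], [0, 0]] with rank 0, so corank 2. A Groebner basis of the Jacobian ideal J(f) in C{s,t} is {s^2/5 + t^4, s^3, s*t}; counting standard monomials gives mu = 6. Corank 2; j^3 = s^2*t has shape L^2 M (L != M), so D-series; mu = 6 gives D_6.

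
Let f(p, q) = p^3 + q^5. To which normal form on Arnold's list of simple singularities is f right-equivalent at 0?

E_{8}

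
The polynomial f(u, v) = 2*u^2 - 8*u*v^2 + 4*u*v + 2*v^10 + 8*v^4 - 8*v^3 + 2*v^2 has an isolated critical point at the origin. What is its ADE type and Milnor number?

Type A_9, Milnor number mu = 9.

The Hessian of f at 0 has rank 1. Corank 1: A-series; mu = 9 gives A_9.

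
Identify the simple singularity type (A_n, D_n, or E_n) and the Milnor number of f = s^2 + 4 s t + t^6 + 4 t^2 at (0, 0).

Type A5, Milnor number mu = 5.

The Hessian of f at 0 is [[2, 4], [4, 8]] with rank 1, so corank 1. A Groebner basis of the Jacobian ideal J(f) in C{s,t} is {t^5, s + 2*t}; counting standard monomials gives mu = 5. Corank 1: A-series; mu = 5 gives A_5.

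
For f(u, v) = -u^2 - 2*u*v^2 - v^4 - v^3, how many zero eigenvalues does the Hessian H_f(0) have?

The Hessian at 0 is [[-2, 0], [0, 0]] of rank 1; hence corank 1.

1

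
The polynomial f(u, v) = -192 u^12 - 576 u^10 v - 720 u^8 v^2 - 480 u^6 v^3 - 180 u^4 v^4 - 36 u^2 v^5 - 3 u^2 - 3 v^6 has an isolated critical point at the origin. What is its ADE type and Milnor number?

The Hessian of f at 0 has rank 1. Corank 1: A-series; mu = 5 gives A_5.

Type A_{5}, Milnor number mu = 5.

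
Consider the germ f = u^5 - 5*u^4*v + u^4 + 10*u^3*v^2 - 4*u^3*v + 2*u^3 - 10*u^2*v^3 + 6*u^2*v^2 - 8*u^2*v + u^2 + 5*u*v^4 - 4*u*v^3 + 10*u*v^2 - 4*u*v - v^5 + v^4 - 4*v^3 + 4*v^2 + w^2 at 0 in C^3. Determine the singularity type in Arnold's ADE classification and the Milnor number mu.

Type A_4, Milnor number mu = 4.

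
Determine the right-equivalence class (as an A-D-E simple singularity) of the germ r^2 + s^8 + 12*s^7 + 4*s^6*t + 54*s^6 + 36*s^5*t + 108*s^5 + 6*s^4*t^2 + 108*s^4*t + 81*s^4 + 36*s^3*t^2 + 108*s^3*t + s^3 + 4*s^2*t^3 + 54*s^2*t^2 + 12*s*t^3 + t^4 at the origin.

The Hessian of f at 0 is [[0, 0, 0], [0, 0, 0], [0, 0, 2]] with rank 1, so corank 2. A Groebner basis of the Jacobian ideal J(f) in C{s,t,r} is {t^4, s*t^2 + t^3/9, s^2, r}; counting standard monomials gives mu = 6. Corank 2; j^3 = s^3 is a perfect cube, so E-series; the 4-jet and mu = 6 give E_6.

E_{6}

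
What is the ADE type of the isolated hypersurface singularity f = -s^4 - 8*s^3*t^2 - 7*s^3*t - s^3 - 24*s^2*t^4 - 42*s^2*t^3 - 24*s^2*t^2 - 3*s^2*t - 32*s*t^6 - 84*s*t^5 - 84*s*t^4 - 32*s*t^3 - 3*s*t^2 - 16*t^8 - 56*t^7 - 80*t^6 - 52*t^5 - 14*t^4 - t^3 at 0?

The Hessian of f at 0 has rank 0. Corank 2; j^3 = -(s + t)^3 is a perfect cube, so E-series; the 4-jet and mu = 7 give E_7.

E7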